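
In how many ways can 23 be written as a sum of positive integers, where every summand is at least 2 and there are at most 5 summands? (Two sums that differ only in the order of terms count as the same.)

A full systematic count gives 155.

155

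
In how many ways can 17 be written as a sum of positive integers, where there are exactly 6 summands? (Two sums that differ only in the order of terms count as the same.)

44

A partial list (first 12 by largest part):
12 + 1 + 1 + 1 + 1 + 1
11 + 2 + 1 + 1 + 1 + 1
10 + 3 + 1 + 1 + 1 + 1
10 + 2 + 2 + 1 + 1 + 1
9 + 4 + 1 + 1 + 1 + 1
9 + 3 + 2 + 1 + 1 + 1
9 + 2 + 2 + 2 + 1 + 1
8 + 5 + 1 + 1 + 1 + 1
8 + 4 + 2 + 1 + 1 + 1
8 + 3 + 3 + 1 + 1 + 1
8 + 3 + 2 + 2 + 1 + 1
8 + 2 + 2 + 2 + 2 + 1
…and 32 more, for 44 total.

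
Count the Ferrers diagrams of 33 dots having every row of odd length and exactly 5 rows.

70

There are too many to list fully; the first 12 (by largest part) are:
29, 1, 1, 1, 1
27, 3, 1, 1, 1
25, 5, 1, 1, 1
25, 3, 3, 1, 1
23, 7, 1, 1, 1
23, 5, 3, 1, 1
23, 3, 3, 3, 1
21, 9, 1, 1, 1
21, 7, 3, 1, 1
21, 5, 5, 1, 1
21, 5, 3, 3, 1
21, 3, 3, 3, 3
…and 58 more, for 70 total.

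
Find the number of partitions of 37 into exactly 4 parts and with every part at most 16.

Counting exhaustively, 142 partitions satisfy the conditions.

142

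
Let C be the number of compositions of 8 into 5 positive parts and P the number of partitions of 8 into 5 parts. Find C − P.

32

Ordered (compositions into 5 parts): C(7,4) = 35.
Unordered (partitions into 5 parts): 3.
Difference: 35 − 3 = 32.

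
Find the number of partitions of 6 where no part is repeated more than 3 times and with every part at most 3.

5

They are:
3 + 3
3 + 2 + 1
3 + 1 + 1 + 1
2 + 2 + 2
2 + 2 + 1 + 1
Counting gives 5.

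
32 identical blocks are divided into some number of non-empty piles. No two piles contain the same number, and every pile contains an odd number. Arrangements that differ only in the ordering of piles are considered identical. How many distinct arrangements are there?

23

Listing the qualifying partitions of 32:
31, 1
29, 3
27, 5
25, 7
23, 9
23, 5, 3, 1
21, 11
21, 7, 3, 1
19, 13
19, 9, 3, 1
19, 7, 5, 1
17, 15
17, 11, 3, 1
17, 9, 5, 1
17, 7, 5, 3
15, 13, 3, 1
15, 11, 5, 1
15, 9, 7, 1
15, 9, 5, 3
13, 11, 7, 1
13, 11, 5, 3
13, 9, 7, 3
11, 9, 7, 5
Counting gives 23.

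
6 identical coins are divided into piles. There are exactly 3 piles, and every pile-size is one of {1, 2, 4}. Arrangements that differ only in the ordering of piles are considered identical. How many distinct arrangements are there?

2

Enumerating:
4,1,1
2,2,2
That's 2 in total.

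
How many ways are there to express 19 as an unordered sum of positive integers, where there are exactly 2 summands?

9

Enumerating:
1+18
2+17
3+16
4+15
5+14
6+13
7+12
8+11
9+10
That's 9 in total.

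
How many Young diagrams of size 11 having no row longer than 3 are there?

16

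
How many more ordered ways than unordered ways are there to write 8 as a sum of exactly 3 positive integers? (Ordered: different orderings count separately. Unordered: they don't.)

16

Ordered (compositions into 3 parts): C(7,2) = 21.
Unordered (partitions into 3 parts): 5.
Difference: 21 − 5 = 16.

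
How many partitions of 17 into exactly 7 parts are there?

38

A partial list (first 12 by largest part):
11 + 1 + 1 + 1 + 1 + 1 + 1
10 + 2 + 1 + 1 + 1 + 1 + 1
9 + 3 + 1 + 1 + 1 + 1 + 1
9 + 2 + 2 + 1 + 1 + 1 + 1
8 + 4 + 1 + 1 + 1 + 1 + 1
8 + 3 + 2 + 1 + 1 + 1 + 1
8 + 2 + 2 + 2 + 1 + 1 + 1
7 + 5 + 1 + 1 + 1 + 1 + 1
7 + 4 + 2 + 1 + 1 + 1 + 1
7 + 3 + 3 + 1 + 1 + 1 + 1
7 + 3 + 2 + 2 + 1 + 1 + 1
7 + 2 + 2 + 2 + 2 + 1 + 1
…and 26 more, for 38 total.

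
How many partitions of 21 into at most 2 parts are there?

11

They are:
21
20,1
19,2
18,3
17,4
16,5
15,6
14,7
13,8
12,9
11,10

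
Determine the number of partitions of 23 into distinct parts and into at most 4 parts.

Direct enumeration gives 84 partitions.

84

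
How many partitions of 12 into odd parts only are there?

The partitions of 12 that satisfy the conditions:
11, 1
9, 3
9, 1, 1, 1
7, 5
7, 3, 1, 1
7, 1, 1, 1, 1, 1
5, 5, 1, 1
5, 3, 3, 1
5, 3, 1, 1, 1, 1
5, 1, 1, 1, 1, 1, 1, 1
3, 3, 3, 3
3, 3, 3, 1, 1, 1
3, 3, 1, 1, 1, 1, 1, 1
3, 1, 1, 1, 1, 1, 1, 1, 1, 1
1, 1, 1, 1, 1, 1, 1, 1, 1, 1, 1, 1

15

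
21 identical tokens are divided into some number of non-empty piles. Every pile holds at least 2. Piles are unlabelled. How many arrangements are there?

165

Systematic enumeration (by largest part, then next-largest, …) yields 165.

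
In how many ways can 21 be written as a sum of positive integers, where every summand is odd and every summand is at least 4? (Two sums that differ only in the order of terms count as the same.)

4

Enumerating:
21
11, 5, 5
9, 7, 5
7, 7, 7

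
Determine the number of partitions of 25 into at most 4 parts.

Direct enumeration gives 185 partitions.

185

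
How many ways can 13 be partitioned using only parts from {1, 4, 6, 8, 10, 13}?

11

Enumerating:
13
10, 1, 1, 1
8, 4, 1
8, 1, 1, 1, 1, 1
6, 6, 1
6, 4, 1, 1, 1
6, 1, 1, 1, 1, 1, 1, 1
4, 4, 4, 1
4, 4, 1, 1, 1, 1, 1
4, 1, 1, 1, 1, 1, 1, 1, 1, 1
1, 1, 1, 1, 1, 1, 1, 1, 1, 1, 1, 1, 1
That's 11 in total.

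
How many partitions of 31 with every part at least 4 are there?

161

There are 161 such partitions.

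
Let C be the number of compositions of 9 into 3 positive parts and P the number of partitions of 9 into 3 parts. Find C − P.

Ordered (compositions into 3 parts): C(8,2) = 28.
Unordered (partitions into 3 parts): 7.
Difference: 28 − 7 = 21.

21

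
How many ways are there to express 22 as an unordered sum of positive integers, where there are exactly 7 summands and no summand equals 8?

A full systematic count gives 111.

111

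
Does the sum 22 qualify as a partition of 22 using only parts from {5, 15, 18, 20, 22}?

Yes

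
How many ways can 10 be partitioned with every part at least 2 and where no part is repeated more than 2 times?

10

Listing the qualifying partitions of 10:
10
2+8
3+7
4+6
2+2+6
5+5
2+3+5
2+4+4
3+3+4
2+2+3+3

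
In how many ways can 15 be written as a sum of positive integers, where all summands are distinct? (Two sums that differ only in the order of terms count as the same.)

A partial list (first 12 by largest part):
15
14,1
13,2
12,3
12,2,1
11,4
11,3,1
10,5
10,4,1
10,3,2
9,6
9,5,1
…and 15 more, for 27 total.

27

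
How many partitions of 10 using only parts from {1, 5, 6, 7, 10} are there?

6

The partitions of 10 that satisfy the conditions:
10
7+1+1+1
6+1+1+1+1
5+5
5+1+1+1+1+1
1+1+1+1+1+1+1+1+1+1
Counting gives 6.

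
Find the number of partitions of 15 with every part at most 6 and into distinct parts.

4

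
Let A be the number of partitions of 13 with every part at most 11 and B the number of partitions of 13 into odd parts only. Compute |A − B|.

81

Partitions of 13 with every part at most 11: 99.
Partitions of 13 into odd parts only: 18.
|99 − 18| = 81.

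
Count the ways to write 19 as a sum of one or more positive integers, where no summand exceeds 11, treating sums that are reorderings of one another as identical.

Systematic enumeration (by largest part, then next-largest, …) yields 445.

445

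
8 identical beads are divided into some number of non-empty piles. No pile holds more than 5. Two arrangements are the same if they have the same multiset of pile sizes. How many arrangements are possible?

Enumerating:
5 + 3
5 + 2 + 1
5 + 1 + 1 + 1
4 + 4
4 + 3 + 1
4 + 2 + 2
4 + 2 + 1 + 1
4 + 1 + 1 + 1 + 1
3 + 3 + 2
3 + 3 + 1 + 1
3 + 2 + 2 + 1
3 + 2 + 1 + 1 + 1
3 + 1 + 1 + 1 + 1 + 1
2 + 2 + 2 + 2
2 + 2 + 2 + 1 + 1
2 + 2 + 1 + 1 + 1 + 1
2 + 1 + 1 + 1 + 1 + 1 + 1
1 + 1 + 1 + 1 + 1 + 1 + 1 + 1

18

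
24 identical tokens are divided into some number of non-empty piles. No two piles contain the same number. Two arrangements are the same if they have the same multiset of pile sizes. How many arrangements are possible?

122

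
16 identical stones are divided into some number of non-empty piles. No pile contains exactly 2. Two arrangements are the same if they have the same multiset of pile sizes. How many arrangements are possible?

96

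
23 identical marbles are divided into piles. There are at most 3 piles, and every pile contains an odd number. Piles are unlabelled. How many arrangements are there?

Listing the qualifying partitions of 23:
23
1,1,21
1,3,19
1,5,17
3,3,17
1,7,15
3,5,15
1,9,13
3,7,13
5,5,13
1,11,11
3,9,11
5,7,11
5,9,9
7,7,9
Counting gives 15.

15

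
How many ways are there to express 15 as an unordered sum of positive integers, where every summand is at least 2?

There are too many to list fully; the first 12 (by largest part) are:
15
13, 2
12, 3
11, 4
11, 2, 2
10, 5
10, 3, 2
9, 6
9, 4, 2
9, 3, 3
9, 2, 2, 2
8, 7
…and 29 more, for 41 total.

41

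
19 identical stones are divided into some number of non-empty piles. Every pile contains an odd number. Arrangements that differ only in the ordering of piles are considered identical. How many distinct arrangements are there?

There are too many to list fully; the first 12 (by largest part) are:
19
17+1+1
15+3+1
15+1+1+1+1
13+5+1
13+3+3
13+3+1+1+1
13+1+1+1+1+1+1
11+7+1
11+5+3
11+5+1+1+1
11+3+3+1+1
…and 42 more, for 54 total.

54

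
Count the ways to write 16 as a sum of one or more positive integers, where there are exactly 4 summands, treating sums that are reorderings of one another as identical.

34

There are too many to list fully; the first 12 (by largest part) are:
13 + 1 + 1 + 1
12 + 2 + 1 + 1
11 + 3 + 1 + 1
11 + 2 + 2 + 1
10 + 4 + 1 + 1
10 + 3 + 2 + 1
10 + 2 + 2 + 2
9 + 5 + 1 + 1
9 + 4 + 2 + 1
9 + 3 + 3 + 1
9 + 3 + 2 + 2
8 + 6 + 1 + 1
…and 22 more, for 34 total.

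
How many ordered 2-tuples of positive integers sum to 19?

18

By stars and bars with positive parts, the count is C(18,1) = 18.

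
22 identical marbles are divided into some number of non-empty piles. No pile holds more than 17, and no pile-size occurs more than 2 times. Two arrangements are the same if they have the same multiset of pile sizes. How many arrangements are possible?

Systematic enumeration (by largest part, then next-largest, …) yields 287.

287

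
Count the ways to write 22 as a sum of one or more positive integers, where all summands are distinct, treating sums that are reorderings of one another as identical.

89

There are 89 such partitions.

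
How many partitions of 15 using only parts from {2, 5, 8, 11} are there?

4

Enumerating:
11, 2, 2
8, 5, 2
5, 5, 5
5, 2, 2, 2, 2, 2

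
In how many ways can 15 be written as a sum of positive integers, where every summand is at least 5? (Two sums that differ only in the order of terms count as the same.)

Listing the qualifying partitions of 15:
15
10 + 5
9 + 6
8 + 7
5 + 5 + 5
Counting gives 5.

5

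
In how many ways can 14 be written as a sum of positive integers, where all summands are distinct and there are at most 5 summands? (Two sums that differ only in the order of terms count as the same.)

22

Enumerating:
14
13, 1
12, 2
11, 3
11, 2, 1
10, 4
10, 3, 1
9, 5
9, 4, 1
9, 3, 2
8, 6
8, 5, 1
8, 4, 2
8, 3, 2, 1
7, 6, 1
7, 5, 2
7, 4, 3
7, 4, 2, 1
6, 5, 3
6, 5, 2, 1
6, 4, 3, 1
5, 4, 3, 2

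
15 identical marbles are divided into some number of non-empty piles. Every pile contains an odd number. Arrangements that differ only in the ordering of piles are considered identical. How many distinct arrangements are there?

A partial list (first 12 by largest part):
15
13, 1, 1
11, 3, 1
11, 1, 1, 1, 1
9, 5, 1
9, 3, 3
9, 3, 1, 1, 1
9, 1, 1, 1, 1, 1, 1
7, 7, 1
7, 5, 3
7, 5, 1, 1, 1
7, 3, 3, 1, 1
…and 15 more, for 27 total.

27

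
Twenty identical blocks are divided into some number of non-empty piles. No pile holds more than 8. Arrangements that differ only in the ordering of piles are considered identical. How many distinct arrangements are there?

434

Enumerating by decreasing first part gives 434 partitions in all.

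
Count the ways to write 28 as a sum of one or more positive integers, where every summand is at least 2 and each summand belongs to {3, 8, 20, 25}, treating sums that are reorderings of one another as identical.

The partitions of 28 that satisfy the conditions:
25,3
20,8
8,8,3,3,3,3
That's 3 in total.

3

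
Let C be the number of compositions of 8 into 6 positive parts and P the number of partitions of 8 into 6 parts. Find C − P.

19

Compositions: C(7,5) = 21.
Partitions of 8 into exactly 6 parts: 2.
Difference: 21 − 2 = 19.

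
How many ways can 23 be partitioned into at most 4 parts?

A full systematic count gives 150.

150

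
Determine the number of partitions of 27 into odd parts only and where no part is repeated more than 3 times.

70

A partial list (first 12 by largest part):
27
25, 1, 1
23, 3, 1
21, 5, 1
21, 3, 3
21, 3, 1, 1, 1
19, 7, 1
19, 5, 3
19, 5, 1, 1, 1
19, 3, 3, 1, 1
17, 9, 1
17, 7, 3
…and 58 more, for 70 total.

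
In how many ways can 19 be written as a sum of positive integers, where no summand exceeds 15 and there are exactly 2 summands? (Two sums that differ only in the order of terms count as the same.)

Listing the qualifying partitions of 19:
15+4
14+5
13+6
12+7
11+8
10+9
Counting gives 6.

6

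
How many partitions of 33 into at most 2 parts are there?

Listing the qualifying partitions of 33:
33
32+1
31+2
30+3
29+4
28+5
27+6
26+7
25+8
24+9
23+10
22+11
21+12
20+13
19+14
18+15
17+16

17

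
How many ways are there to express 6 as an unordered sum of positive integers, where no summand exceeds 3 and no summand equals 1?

2

Enumerating:
3+3
2+2+2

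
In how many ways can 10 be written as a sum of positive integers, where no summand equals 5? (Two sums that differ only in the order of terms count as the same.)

35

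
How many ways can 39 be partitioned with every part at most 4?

588

Direct enumeration gives 588 partitions.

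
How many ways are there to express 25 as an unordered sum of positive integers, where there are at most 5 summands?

377

Systematic enumeration (by largest part, then next-largest, …) yields 377.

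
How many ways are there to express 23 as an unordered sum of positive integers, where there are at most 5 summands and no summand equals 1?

Counting exhaustively, 155 partitions satisfy the conditions.

155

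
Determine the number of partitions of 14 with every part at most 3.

Enumerating:
3+3+3+3+2
3+3+3+3+1+1
3+3+3+2+2+1
3+3+3+2+1+1+1
3+3+3+1+1+1+1+1
3+3+2+2+2+2
3+3+2+2+2+1+1
3+3+2+2+1+1+1+1
3+3+2+1+1+1+1+1+1
3+3+1+1+1+1+1+1+1+1
3+2+2+2+2+2+1
3+2+2+2+2+1+1+1
3+2+2+2+1+1+1+1+1
3+2+2+1+1+1+1+1+1+1
3+2+1+1+1+1+1+1+1+1+1
3+1+1+1+1+1+1+1+1+1+1+1
2+2+2+2+2+2+2
2+2+2+2+2+2+1+1
2+2+2+2+2+1+1+1+1
2+2+2+2+1+1+1+1+1+1
2+2+2+1+1+1+1+1+1+1+1
2+2+1+1+1+1+1+1+1+1+1+1
2+1+1+1+1+1+1+1+1+1+1+1+1
1+1+1+1+1+1+1+1+1+1+1+1+1+1
That's 24 in total.

24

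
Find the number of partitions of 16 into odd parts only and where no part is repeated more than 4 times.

They are:
15, 1
13, 3
13, 1, 1, 1
11, 5
11, 3, 1, 1
9, 7
9, 5, 1, 1
9, 3, 3, 1
9, 3, 1, 1, 1, 1
7, 7, 1, 1
7, 5, 3, 1
7, 5, 1, 1, 1, 1
7, 3, 3, 3
7, 3, 3, 1, 1, 1
5, 5, 5, 1
5, 5, 3, 3
5, 5, 3, 1, 1, 1
5, 3, 3, 3, 1, 1
3, 3, 3, 3, 1, 1, 1, 1

19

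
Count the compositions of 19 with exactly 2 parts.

18

Equivalently, choose which 1 of the 18 gaps become plus signs: C(18,1) = 18.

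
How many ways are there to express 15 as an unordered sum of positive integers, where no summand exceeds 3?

A partial list (first 12 by largest part):
3, 3, 3, 3, 3
3, 3, 3, 3, 2, 1
3, 3, 3, 3, 1, 1, 1
3, 3, 3, 2, 2, 2
3, 3, 3, 2, 2, 1, 1
3, 3, 3, 2, 1, 1, 1, 1
3, 3, 3, 1, 1, 1, 1, 1, 1
3, 3, 2, 2, 2, 2, 1
3, 3, 2, 2, 2, 1, 1, 1
3, 3, 2, 2, 1, 1, 1, 1, 1
3, 3, 2, 1, 1, 1, 1, 1, 1, 1
3, 3, 1, 1, 1, 1, 1, 1, 1, 1, 1
…and 15 more, for 27 total.

27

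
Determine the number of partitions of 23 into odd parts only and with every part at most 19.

102

There are 102 such partitions.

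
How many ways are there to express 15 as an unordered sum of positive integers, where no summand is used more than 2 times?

A partial list (first 12 by largest part):
15
14+1
13+2
13+1+1
12+3
12+2+1
11+4
11+3+1
11+2+2
11+2+1+1
10+5
10+4+1
…and 58 more, for 70 total.

70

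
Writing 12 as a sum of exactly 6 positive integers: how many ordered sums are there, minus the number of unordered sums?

451

Ordered (compositions into 6 parts): C(11,5) = 462.
Partitions of 12 into exactly 6 parts: 11.
Difference: 462 − 11 = 451.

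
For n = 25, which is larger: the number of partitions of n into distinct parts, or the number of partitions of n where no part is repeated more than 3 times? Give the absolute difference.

Partitions of 25 into distinct parts: 142.
Partitions of 25 where no part is repeated more than 3 times: 876.
|142 − 876| = 734.

734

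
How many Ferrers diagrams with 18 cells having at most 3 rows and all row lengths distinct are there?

28

A partial list (first 12 by largest part):
18
1 + 17
2 + 16
3 + 15
1 + 2 + 15
4 + 14
1 + 3 + 14
5 + 13
1 + 4 + 13
2 + 3 + 13
6 + 12
1 + 5 + 12
…and 16 more, for 28 total.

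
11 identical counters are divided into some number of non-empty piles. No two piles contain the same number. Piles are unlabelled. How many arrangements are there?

12

Enumerating:
11
10,1
9,2
8,3
8,2,1
7,4
7,3,1
6,5
6,4,1
6,3,2
5,4,2
5,3,2,1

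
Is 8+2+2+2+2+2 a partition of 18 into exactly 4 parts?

The parts sum to 18, and the condition 'there are exactly 4 summands' is violated.

No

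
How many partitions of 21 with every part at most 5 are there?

221

A full systematic count gives 221.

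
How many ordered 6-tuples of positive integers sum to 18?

6188

Equivalently, choose which 5 of the 17 gaps become plus signs: C(17,5) = 6188.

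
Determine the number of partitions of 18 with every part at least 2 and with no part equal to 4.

54

A partial list (first 12 by largest part):
18
2+16
3+15
2+2+14
5+13
2+3+13
6+12
3+3+12
2+2+2+12
7+11
2+5+11
2+2+3+11
…and 42 more, for 54 total.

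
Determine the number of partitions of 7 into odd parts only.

5

They are:
7
5,1,1
3,3,1
3,1,1,1,1
1,1,1,1,1,1,1
That's 5 in total.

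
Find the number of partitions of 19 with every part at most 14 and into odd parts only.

50

There are too many to list fully; the first 12 (by largest part) are:
1+5+13
3+3+13
1+1+1+3+13
1+1+1+1+1+1+13
1+7+11
3+5+11
1+1+1+5+11
1+1+3+3+11
1+1+1+1+1+3+11
1+1+1+1+1+1+1+1+11
1+9+9
3+7+9
…and 38 more, for 50 total.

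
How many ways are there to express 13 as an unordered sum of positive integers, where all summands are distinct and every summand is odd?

3

They are:
13
9+3+1
7+5+1
That's 3 in total.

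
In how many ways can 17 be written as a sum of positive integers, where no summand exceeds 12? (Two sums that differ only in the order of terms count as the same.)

285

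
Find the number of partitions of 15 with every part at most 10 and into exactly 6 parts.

A partial list (first 12 by largest part):
10, 1, 1, 1, 1, 1
9, 2, 1, 1, 1, 1
8, 3, 1, 1, 1, 1
8, 2, 2, 1, 1, 1
7, 4, 1, 1, 1, 1
7, 3, 2, 1, 1, 1
7, 2, 2, 2, 1, 1
6, 5, 1, 1, 1, 1
6, 4, 2, 1, 1, 1
6, 3, 3, 1, 1, 1
6, 3, 2, 2, 1, 1
6, 2, 2, 2, 2, 1
…and 14 more, for 26 total.

26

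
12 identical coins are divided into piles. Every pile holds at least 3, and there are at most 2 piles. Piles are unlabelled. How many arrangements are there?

5

Enumerating:
12
9+3
8+4
7+5
6+6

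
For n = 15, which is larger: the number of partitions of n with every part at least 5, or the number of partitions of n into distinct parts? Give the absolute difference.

Partitions of 15 with every part at least 5: 5.
Partitions of 15 into distinct parts: 27.
|5 − 27| = 22.

22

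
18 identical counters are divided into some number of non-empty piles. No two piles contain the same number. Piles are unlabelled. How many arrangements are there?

46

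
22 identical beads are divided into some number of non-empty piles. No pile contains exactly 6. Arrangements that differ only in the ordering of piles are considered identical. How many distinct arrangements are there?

Enumerating by decreasing first part gives 771 partitions in all.

771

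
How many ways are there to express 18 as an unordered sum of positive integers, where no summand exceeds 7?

Direct enumeration gives 248 partitions.

248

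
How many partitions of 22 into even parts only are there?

56

There are too many to list fully; the first 12 (by largest part) are:
22
20, 2
18, 4
18, 2, 2
16, 6
16, 4, 2
16, 2, 2, 2
14, 8
14, 6, 2
14, 4, 4
14, 4, 2, 2
14, 2, 2, 2, 2
…and 44 more, for 56 total.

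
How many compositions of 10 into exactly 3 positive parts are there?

A composition of 10 into 3 positive parts is chosen by placing 2 dividers among the 9 gaps between 10 units: C(9,2) = 36.

36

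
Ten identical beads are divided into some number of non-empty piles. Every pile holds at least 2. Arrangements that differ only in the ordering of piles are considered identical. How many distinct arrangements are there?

12

Listing the qualifying partitions of 10:
10
8,2
7,3
6,4
6,2,2
5,5
5,3,2
4,4,2
4,3,3
4,2,2,2
3,3,2,2
2,2,2,2,2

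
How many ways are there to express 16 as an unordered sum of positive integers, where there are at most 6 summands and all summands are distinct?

A partial list (first 12 by largest part):
16
15, 1
14, 2
13, 3
13, 2, 1
12, 4
12, 3, 1
11, 5
11, 4, 1
11, 3, 2
10, 6
10, 5, 1
…and 20 more, for 32 total.

32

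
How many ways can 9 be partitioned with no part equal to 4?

The partitions of 9 that satisfy the conditions:
9
8,1
7,2
7,1,1
6,3
6,2,1
6,1,1,1
5,3,1
5,2,2
5,2,1,1
5,1,1,1,1
3,3,3
3,3,2,1
3,3,1,1,1
3,2,2,2
3,2,2,1,1
3,2,1,1,1,1
3,1,1,1,1,1,1
2,2,2,2,1
2,2,2,1,1,1
2,2,1,1,1,1,1
2,1,1,1,1,1,1,1
1,1,1,1,1,1,1,1,1

23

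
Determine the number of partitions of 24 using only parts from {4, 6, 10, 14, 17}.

7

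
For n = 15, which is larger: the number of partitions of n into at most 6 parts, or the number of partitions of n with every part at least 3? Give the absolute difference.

Partitions of 15 into at most 6 parts: 110.
Partitions of 15 with every part at least 3: 17.
|110 − 17| = 93.

93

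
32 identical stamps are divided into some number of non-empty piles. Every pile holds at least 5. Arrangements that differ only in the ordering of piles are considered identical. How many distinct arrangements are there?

95

Counting exhaustively, 95 partitions satisfy the conditions.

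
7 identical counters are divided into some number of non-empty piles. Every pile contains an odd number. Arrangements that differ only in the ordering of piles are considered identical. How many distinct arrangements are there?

5

Enumerating:
7
5,1,1
3,3,1
3,1,1,1,1
1,1,1,1,1,1,1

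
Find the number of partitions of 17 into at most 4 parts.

Direct enumeration gives 72 partitions.

72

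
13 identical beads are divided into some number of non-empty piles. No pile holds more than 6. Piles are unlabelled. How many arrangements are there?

71

Systematic enumeration (by largest part, then next-largest, …) yields 71.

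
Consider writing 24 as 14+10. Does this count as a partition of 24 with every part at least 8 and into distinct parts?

The parts sum to 24, and the condition 'every summand is at least 8' holds; the condition 'all summands are distinct' holds.

Yes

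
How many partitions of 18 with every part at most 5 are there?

141

Counting exhaustively, 141 partitions satisfy the conditions.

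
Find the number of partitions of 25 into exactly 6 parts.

235

Enumerating by decreasing first part gives 235 partitions in all.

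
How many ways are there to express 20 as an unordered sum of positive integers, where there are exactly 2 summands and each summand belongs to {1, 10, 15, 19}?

They are:
19 + 1
10 + 10

2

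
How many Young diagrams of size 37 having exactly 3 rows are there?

A full systematic count gives 114.

114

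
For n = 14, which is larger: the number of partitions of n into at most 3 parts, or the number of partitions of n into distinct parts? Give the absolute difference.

2

Partitions of 14 into at most 3 parts: 24.
Partitions of 14 into distinct parts: 22.
|24 − 22| = 2.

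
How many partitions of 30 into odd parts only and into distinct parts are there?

18

They are:
29+1
27+3
25+5
23+7
21+9
21+5+3+1
19+11
19+7+3+1
17+13
17+9+3+1
17+7+5+1
15+11+3+1
15+9+5+1
15+7+5+3
13+11+5+1
13+9+7+1
13+9+5+3
11+9+7+3
Counting gives 18.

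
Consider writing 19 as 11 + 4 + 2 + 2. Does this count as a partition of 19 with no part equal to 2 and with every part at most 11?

No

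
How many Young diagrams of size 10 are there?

42

There are too many to list fully; the first 12 (by largest part) are:
10
1+9
2+8
1+1+8
3+7
1+2+7
1+1+1+7
4+6
1+3+6
2+2+6
1+1+2+6
1+1+1+1+6
…and 30 more, for 42 total.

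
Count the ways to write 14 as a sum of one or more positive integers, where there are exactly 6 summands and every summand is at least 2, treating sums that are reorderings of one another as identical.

Listing the qualifying partitions of 14:
4,2,2,2,2,2
3,3,2,2,2,2
That's 2 in total.

2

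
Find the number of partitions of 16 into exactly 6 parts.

There are too many to list fully; the first 12 (by largest part) are:
11+1+1+1+1+1
10+2+1+1+1+1
9+3+1+1+1+1
9+2+2+1+1+1
8+4+1+1+1+1
8+3+2+1+1+1
8+2+2+2+1+1
7+5+1+1+1+1
7+4+2+1+1+1
7+3+3+1+1+1
7+3+2+2+1+1
7+2+2+2+2+1
…and 23 more, for 35 total.

35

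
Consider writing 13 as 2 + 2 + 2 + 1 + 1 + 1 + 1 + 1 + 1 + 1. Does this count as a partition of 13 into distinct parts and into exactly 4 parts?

No

The parts sum to 13, and the condition 'all summands are distinct' is violated.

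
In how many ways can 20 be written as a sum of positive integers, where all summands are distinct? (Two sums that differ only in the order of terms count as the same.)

64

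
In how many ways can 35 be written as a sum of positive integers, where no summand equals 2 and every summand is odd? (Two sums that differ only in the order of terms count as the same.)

Systematic enumeration (by largest part, then next-largest, …) yields 585.

585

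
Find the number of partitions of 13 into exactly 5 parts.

18

The partitions of 13 that satisfy the conditions:
9 + 1 + 1 + 1 + 1
8 + 2 + 1 + 1 + 1
7 + 3 + 1 + 1 + 1
7 + 2 + 2 + 1 + 1
6 + 4 + 1 + 1 + 1
6 + 3 + 2 + 1 + 1
6 + 2 + 2 + 2 + 1
5 + 5 + 1 + 1 + 1
5 + 4 + 2 + 1 + 1
5 + 3 + 3 + 1 + 1
5 + 3 + 2 + 2 + 1
5 + 2 + 2 + 2 + 2
4 + 4 + 3 + 1 + 1
4 + 4 + 2 + 2 + 1
4 + 3 + 3 + 2 + 1
4 + 3 + 2 + 2 + 2
3 + 3 + 3 + 3 + 1
3 + 3 + 3 + 2 + 2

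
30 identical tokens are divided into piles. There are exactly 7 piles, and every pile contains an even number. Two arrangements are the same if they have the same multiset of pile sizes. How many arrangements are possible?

They are:
2, 2, 2, 2, 2, 2, 18
2, 2, 2, 2, 2, 4, 16
2, 2, 2, 2, 2, 6, 14
2, 2, 2, 2, 4, 4, 14
2, 2, 2, 2, 2, 8, 12
2, 2, 2, 2, 4, 6, 12
2, 2, 2, 4, 4, 4, 12
2, 2, 2, 2, 2, 10, 10
2, 2, 2, 2, 4, 8, 10
2, 2, 2, 2, 6, 6, 10
2, 2, 2, 4, 4, 6, 10
2, 2, 4, 4, 4, 4, 10
2, 2, 2, 2, 6, 8, 8
2, 2, 2, 4, 4, 8, 8
2, 2, 2, 4, 6, 6, 8
2, 2, 4, 4, 4, 6, 8
2, 4, 4, 4, 4, 4, 8
2, 2, 2, 6, 6, 6, 6
2, 2, 4, 4, 6, 6, 6
2, 4, 4, 4, 4, 6, 6
4, 4, 4, 4, 4, 4, 6

21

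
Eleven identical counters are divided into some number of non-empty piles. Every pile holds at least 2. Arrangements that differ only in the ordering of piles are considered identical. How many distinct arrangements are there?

They are:
11
9+2
8+3
7+4
7+2+2
6+5
6+3+2
5+4+2
5+3+3
5+2+2+2
4+4+3
4+3+2+2
3+3+3+2
3+2+2+2+2
Counting gives 14.

14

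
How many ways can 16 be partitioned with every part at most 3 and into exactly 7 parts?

They are:
3, 3, 3, 3, 2, 1, 1
3, 3, 3, 2, 2, 2, 1
3, 3, 2, 2, 2, 2, 2

3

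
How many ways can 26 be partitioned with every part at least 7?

13

Enumerating:
26
19,7
18,8
17,9
16,10
15,11
14,12
13,13
12,7,7
11,8,7
10,9,7
10,8,8
9,9,8
That's 13 in total.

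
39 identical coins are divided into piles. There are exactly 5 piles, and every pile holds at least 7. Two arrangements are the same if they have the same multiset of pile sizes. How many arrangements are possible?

5

They are:
11+7+7+7+7
10+8+7+7+7
9+9+7+7+7
9+8+8+7+7
8+8+8+8+7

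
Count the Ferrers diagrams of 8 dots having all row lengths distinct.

Listing the qualifying partitions of 8:
8
7 + 1
6 + 2
5 + 3
5 + 2 + 1
4 + 3 + 1
That's 6 in total.

6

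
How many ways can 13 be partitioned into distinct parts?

Enumerating:
13
1 + 12
2 + 11
3 + 10
1 + 2 + 10
4 + 9
1 + 3 + 9
5 + 8
1 + 4 + 8
2 + 3 + 8
6 + 7
1 + 5 + 7
2 + 4 + 7
1 + 2 + 3 + 7
2 + 5 + 6
3 + 4 + 6
1 + 2 + 4 + 6
1 + 3 + 4 + 5
Counting gives 18.

18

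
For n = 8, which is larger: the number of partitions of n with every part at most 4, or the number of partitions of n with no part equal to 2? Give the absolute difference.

4

Partitions of 8 with every part at most 4: 15.
Partitions of 8 with no part equal to 2: 11.
|15 − 11| = 4.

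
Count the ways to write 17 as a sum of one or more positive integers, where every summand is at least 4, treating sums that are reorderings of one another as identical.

12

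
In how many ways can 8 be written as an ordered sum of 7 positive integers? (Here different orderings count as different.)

Equivalently, choose which 6 of the 7 gaps become plus signs: C(7,6) = 7.

7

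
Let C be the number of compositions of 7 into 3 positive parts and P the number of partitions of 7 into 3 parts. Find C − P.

11

Compositions: C(6,2) = 15.
Unordered (partitions into 3 parts): 4.
Difference: 15 − 4 = 11.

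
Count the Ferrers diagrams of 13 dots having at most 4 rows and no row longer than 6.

The partitions of 13 that satisfy the conditions:
6 + 6 + 1
6 + 5 + 2
6 + 5 + 1 + 1
6 + 4 + 3
6 + 4 + 2 + 1
6 + 3 + 3 + 1
6 + 3 + 2 + 2
5 + 5 + 3
5 + 5 + 2 + 1
5 + 4 + 4
5 + 4 + 3 + 1
5 + 4 + 2 + 2
5 + 3 + 3 + 2
4 + 4 + 4 + 1
4 + 4 + 3 + 2
4 + 3 + 3 + 3

16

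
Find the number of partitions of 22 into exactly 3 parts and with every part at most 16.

34

There are too many to list fully; the first 12 (by largest part) are:
16,5,1
16,4,2
16,3,3
15,6,1
15,5,2
15,4,3
14,7,1
14,6,2
14,5,3
14,4,4
13,8,1
13,7,2
…and 22 more, for 34 total.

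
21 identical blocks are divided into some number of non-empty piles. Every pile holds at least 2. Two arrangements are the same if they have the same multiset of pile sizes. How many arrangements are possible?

There are 165 such partitions.

165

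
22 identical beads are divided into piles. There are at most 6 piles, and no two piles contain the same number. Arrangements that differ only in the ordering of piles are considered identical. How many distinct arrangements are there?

Counting exhaustively, 89 partitions satisfy the conditions.

89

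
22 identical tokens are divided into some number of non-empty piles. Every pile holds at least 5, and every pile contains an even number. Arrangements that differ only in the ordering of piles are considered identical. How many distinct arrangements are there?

Listing the qualifying partitions of 22:
22
6+16
8+14
10+12
6+6+10
6+8+8

6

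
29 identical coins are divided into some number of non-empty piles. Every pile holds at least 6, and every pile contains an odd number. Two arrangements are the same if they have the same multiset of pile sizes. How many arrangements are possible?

5

The partitions of 29 that satisfy the conditions:
29
15 + 7 + 7
13 + 9 + 7
11 + 11 + 7
11 + 9 + 9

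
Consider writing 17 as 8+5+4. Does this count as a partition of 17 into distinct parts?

Yes

The parts sum to 17, and the condition 'all summands are distinct' holds.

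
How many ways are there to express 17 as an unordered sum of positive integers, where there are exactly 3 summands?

Listing the qualifying partitions of 17:
15,1,1
14,2,1
13,3,1
13,2,2
12,4,1
12,3,2
11,5,1
11,4,2
11,3,3
10,6,1
10,5,2
10,4,3
9,7,1
9,6,2
9,5,3
9,4,4
8,8,1
8,7,2
8,6,3
8,5,4
7,7,3
7,6,4
7,5,5
6,6,5

24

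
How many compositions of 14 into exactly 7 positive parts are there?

Equivalently, choose which 6 of the 13 gaps become plus signs: C(13,6) = 1716.

1716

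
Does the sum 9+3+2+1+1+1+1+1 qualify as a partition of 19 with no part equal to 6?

The parts sum to 19, and the condition 'no summand equals 6' holds.

Yes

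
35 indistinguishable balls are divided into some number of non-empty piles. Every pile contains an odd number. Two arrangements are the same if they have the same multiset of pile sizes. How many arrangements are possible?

585

Systematic enumeration (by largest part, then next-largest, …) yields 585.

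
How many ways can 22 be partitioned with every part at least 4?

There are too many to list fully; the first 12 (by largest part) are:
22
18 + 4
17 + 5
16 + 6
15 + 7
14 + 8
14 + 4 + 4
13 + 9
13 + 5 + 4
12 + 10
12 + 6 + 4
12 + 5 + 5
…and 22 more, for 34 total.

34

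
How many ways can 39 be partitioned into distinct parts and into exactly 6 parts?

Enumerating by decreasing first part gives 199 partitions in all.

199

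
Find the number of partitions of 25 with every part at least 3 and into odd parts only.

Enumerating:
25
19, 3, 3
17, 5, 3
15, 7, 3
15, 5, 5
13, 9, 3
13, 7, 5
13, 3, 3, 3, 3
11, 11, 3
11, 9, 5
11, 7, 7
11, 5, 3, 3, 3
9, 9, 7
9, 7, 3, 3, 3
9, 5, 5, 3, 3
7, 7, 5, 3, 3
7, 5, 5, 5, 3
7, 3, 3, 3, 3, 3, 3
5, 5, 5, 5, 5
5, 5, 3, 3, 3, 3, 3
Counting gives 20.

20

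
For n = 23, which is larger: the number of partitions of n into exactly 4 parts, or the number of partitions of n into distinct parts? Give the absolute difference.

10

Partitions of 23 into exactly 4 parts: 94.
Partitions of 23 into distinct parts: 104.
|94 − 104| = 10.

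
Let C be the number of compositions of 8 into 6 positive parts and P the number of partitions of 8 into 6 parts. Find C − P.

Compositions: C(7,5) = 21.
Unordered (partitions into 6 parts): 2.
Difference: 21 − 2 = 19.

19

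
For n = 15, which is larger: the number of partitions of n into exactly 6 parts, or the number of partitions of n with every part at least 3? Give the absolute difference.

9

Partitions of 15 into exactly 6 parts: 26.
Partitions of 15 with every part at least 3: 17.
|26 − 17| = 9.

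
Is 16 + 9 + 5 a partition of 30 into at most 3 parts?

Yes

The parts sum to 30, and the condition 'there are at most 3 summands' holds.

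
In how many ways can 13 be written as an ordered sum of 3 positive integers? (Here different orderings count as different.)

66

Place 2 bars in the 12 internal gaps of a row of 13 dots: C(12,2) = 66.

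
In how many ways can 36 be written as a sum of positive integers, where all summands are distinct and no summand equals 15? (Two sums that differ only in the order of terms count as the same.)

There are 596 such partitions.

596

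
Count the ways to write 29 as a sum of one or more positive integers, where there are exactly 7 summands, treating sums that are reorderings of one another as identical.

522

Enumerating by decreasing first part gives 522 partitions in all.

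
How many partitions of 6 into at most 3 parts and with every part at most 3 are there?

3

They are:
3+3
3+2+1
2+2+2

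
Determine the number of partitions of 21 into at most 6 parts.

Systematic enumeration (by largest part, then next-largest, …) yields 331.

331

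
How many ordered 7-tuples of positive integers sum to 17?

A composition of 17 into 7 positive parts is chosen by placing 6 dividers among the 16 gaps between 17 units: C(16,6) = 8008.

8008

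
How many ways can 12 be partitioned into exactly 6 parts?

Enumerating:
7 + 1 + 1 + 1 + 1 + 1
6 + 2 + 1 + 1 + 1 + 1
5 + 3 + 1 + 1 + 1 + 1
5 + 2 + 2 + 1 + 1 + 1
4 + 4 + 1 + 1 + 1 + 1
4 + 3 + 2 + 1 + 1 + 1
4 + 2 + 2 + 2 + 1 + 1
3 + 3 + 3 + 1 + 1 + 1
3 + 3 + 2 + 2 + 1 + 1
3 + 2 + 2 + 2 + 2 + 1
2 + 2 + 2 + 2 + 2 + 2

11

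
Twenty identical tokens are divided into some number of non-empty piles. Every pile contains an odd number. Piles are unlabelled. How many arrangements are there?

64

A partial list (first 12 by largest part):
19 + 1
17 + 3
17 + 1 + 1 + 1
15 + 5
15 + 3 + 1 + 1
15 + 1 + 1 + 1 + 1 + 1
13 + 7
13 + 5 + 1 + 1
13 + 3 + 3 + 1
13 + 3 + 1 + 1 + 1 + 1
13 + 1 + 1 + 1 + 1 + 1 + 1 + 1
11 + 9
…and 52 more, for 64 total.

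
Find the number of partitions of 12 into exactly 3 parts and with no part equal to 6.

9

They are:
1, 1, 10
1, 2, 9
1, 3, 8
2, 2, 8
1, 4, 7
2, 3, 7
2, 5, 5
3, 4, 5
4, 4, 4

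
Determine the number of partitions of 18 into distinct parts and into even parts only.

8

Listing the qualifying partitions of 18:
18
16, 2
14, 4
12, 6
12, 4, 2
10, 8
10, 6, 2
8, 6, 4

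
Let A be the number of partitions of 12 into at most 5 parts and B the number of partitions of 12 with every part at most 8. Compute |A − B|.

23

Partitions of 12 into at most 5 parts: 47.
Partitions of 12 with every part at most 8: 70.
|47 − 70| = 23.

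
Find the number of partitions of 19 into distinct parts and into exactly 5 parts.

5

Listing the qualifying partitions of 19:
9 + 4 + 3 + 2 + 1
8 + 5 + 3 + 2 + 1
7 + 6 + 3 + 2 + 1
7 + 5 + 4 + 2 + 1
6 + 5 + 4 + 3 + 1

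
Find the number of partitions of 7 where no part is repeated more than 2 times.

Enumerating:
7
1, 6
2, 5
1, 1, 5
3, 4
1, 2, 4
1, 3, 3
2, 2, 3
1, 1, 2, 3
Counting gives 9.

9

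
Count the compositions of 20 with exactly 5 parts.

3876

By stars and bars with positive parts, the count is C(19,4) = 3876.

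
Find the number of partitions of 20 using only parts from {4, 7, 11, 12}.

2

They are:
12 + 4 + 4
4 + 4 + 4 + 4 + 4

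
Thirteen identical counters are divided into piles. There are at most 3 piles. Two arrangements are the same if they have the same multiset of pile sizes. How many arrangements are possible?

Enumerating:
13
12,1
11,2
11,1,1
10,3
10,2,1
9,4
9,3,1
9,2,2
8,5
8,4,1
8,3,2
7,6
7,5,1
7,4,2
7,3,3
6,6,1
6,5,2
6,4,3
5,5,3
5,4,4

21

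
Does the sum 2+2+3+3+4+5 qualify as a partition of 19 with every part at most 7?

The parts sum to 19, and the condition 'no summand exceeds 7' holds.

Yes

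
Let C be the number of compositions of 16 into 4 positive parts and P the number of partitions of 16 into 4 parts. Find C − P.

421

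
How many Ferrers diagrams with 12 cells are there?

77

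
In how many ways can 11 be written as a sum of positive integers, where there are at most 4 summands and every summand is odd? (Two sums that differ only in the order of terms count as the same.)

They are:
11
9 + 1 + 1
7 + 3 + 1
5 + 5 + 1
5 + 3 + 3
Counting gives 5.

5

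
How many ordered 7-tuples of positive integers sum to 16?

A composition of 16 into 7 positive parts is chosen by placing 6 dividers among the 15 gaps between 16 units: C(15,6) = 5005.

5005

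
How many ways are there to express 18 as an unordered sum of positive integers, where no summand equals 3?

Systematic enumeration (by largest part, then next-largest, …) yields 209.

209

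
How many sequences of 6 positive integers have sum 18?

6188

Place 5 bars in the 17 internal gaps of a row of 18 dots: C(17,5) = 6188.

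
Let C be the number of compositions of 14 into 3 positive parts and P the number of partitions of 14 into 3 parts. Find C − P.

62

Compositions: C(13,2) = 78.
Partitions of 14 into exactly 3 parts: 16.
Difference: 78 − 16 = 62.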